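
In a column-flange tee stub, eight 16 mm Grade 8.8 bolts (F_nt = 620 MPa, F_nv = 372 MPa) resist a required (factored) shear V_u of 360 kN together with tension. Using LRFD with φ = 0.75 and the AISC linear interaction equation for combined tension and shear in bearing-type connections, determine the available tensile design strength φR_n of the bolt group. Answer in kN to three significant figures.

A_b = π·16²/4 = 201.1 mm²; f_rv = 360 × 1000 / (8 × 201.1) = 223.8 MPa.
F'_nt = 1.3 F_nt − (F_nt / φF_nv) f_rv = 1.3·620 − (620/(0.75·372))·223.8 = 308.6 MPa, capped at F_nt → F'_nt = 308.6 MPa.
R_n = F'_nt · A_b · n = 308.6 × 201.1 × 8 / 1000 = 496.4 kN.
Design strength φR_n = 0.75 × 496.4 = 372 kN.

372 kN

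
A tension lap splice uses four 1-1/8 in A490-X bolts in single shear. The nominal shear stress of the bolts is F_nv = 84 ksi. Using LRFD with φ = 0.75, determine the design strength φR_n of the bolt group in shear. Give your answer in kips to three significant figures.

250 kips

A_b = π × 1.125² / 4 = 0.994 in².
R_n = F_nv · A_b · n · n_s = 84 × 0.994 × 4 × 1 = 334 kips.
Design strength φR_n = 0.75 × 334 = 250 kips.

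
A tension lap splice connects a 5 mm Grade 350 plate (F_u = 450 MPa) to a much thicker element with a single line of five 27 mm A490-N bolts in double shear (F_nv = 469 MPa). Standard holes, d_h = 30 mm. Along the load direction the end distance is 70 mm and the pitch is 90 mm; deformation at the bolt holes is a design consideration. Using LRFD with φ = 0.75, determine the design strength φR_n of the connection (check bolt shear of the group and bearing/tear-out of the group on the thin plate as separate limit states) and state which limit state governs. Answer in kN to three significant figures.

547 kN (bearing governs)

Bolt shear: A_b = π·27²/4 = 572.6 mm²; R_n = 469 × 572.6 × 5 × 2 / 1000 = 2685 kN → 0.75 × 2685 = 2010 kN.
Bearing (1.2 l_c t F_u ≤ 2.4 d t F_u): upper limit = 2.4·27·5·450 / 1000 = 145.8 kN.
  Edge l_c = 70 − 30/2 = 55 → r_n = 145.8 kN; interior l_c = 90 − 30 = 60 → r_n = 145.8 kN.
  R_n,bearing = 1·145.8 + 4·145.8 = 729 kN → 0.75 × 729 = 547 kN.
Bearing governs: 547 kN.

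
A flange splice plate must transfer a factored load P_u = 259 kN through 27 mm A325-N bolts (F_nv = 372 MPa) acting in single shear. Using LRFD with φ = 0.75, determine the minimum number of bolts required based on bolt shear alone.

2 bolts

A_b = π·27²/4 = 572.6 mm².
Per-bolt design strength φR_n = 0.75 × 372 × 572.6 × 1 / 1000 = 159.7 kN.
n ≥ 259 / 159.7 = 1.621 → use 2 bolts.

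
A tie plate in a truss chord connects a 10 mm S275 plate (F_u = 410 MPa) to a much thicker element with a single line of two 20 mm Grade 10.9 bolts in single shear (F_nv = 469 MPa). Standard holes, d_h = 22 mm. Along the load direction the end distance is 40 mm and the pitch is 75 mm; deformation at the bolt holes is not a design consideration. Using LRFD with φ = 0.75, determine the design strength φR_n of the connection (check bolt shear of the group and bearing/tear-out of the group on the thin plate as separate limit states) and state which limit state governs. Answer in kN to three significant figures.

221 kN (bolt shear governs)

Bolt shear: A_b = π·20²/4 = 314.2 mm²; R_n = 469 × 314.2 × 2 × 1 / 1000 = 294.7 kN → 0.75 × 294.7 = 221 kN.
Bearing (1.5 l_c t F_u ≤ 3.0 d t F_u): upper limit = 3.0·20·10·410 / 1000 = 246 kN.
  Edge l_c = 40 − 22/2 = 29 → r_n = 178.3 kN; interior l_c = 75 − 22 = 53 → r_n = 246 kN.
  R_n,bearing = 1·178.3 + 1·246 = 424.4 kN → 0.75 × 424.4 = 318 kN.
Bolt shear governs: 221 kN.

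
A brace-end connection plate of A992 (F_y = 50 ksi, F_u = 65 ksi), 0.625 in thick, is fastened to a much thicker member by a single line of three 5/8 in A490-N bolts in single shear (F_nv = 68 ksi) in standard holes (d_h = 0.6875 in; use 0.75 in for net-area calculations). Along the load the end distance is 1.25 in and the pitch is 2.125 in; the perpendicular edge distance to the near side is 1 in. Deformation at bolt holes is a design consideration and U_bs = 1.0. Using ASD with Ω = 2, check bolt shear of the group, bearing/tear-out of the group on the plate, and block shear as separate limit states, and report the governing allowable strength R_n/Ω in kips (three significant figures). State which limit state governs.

31.3 kips (bolt shear governs)

Bolt shear: A_b = π·0.625²/4 = 0.3068 in²; R_n = 68 × 0.3068 × 3 × 1 = 62.59 kips → 62.59 / 2 = 31.3 kips.
Bearing: edge l_c = 0.9062, r_n = 44.18 kips; interior l_c = 1.438, r_n = 60.94 kips; R_n = 44.18 + 2·60.94 = 166.1 kips → 83 kips.
Block shear: A_gv = 3.438, A_nv = 2.266, A_nt = 0.3906 in²; R_n = min(0.6F_uA_nv, 0.6F_yA_gv) + U_bs·F_u·A_nt = 113.8 kips → 56.9 kips.
Bolt shear governs: 31.3 kips.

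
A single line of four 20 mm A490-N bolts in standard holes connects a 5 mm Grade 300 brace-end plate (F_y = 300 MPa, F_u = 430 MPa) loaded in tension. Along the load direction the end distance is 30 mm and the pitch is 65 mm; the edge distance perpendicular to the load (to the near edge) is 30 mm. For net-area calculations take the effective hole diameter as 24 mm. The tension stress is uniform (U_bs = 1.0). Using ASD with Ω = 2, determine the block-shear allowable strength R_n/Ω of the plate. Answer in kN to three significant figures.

Shear plane L_v = 30 + 3·65 = 225 mm; A_gv = 225 × 5 = 1125 mm².
A_nv = (225 − 3.5·24) × 5 = 705 mm².
A_nt = (30 − 0.5·24) × 5 = 90 mm².
0.6 F_u A_nv = 181.9 kN; 0.6 F_y A_gv = 202.5 kN → shear rupture governs the shear term.
R_n = 181.9 + 1.0 × 430 × 90 / 1000 = 220.6 kN.
Allowable strength R_n/Ω = 220.6 / 2 = 110 kN.

110 kN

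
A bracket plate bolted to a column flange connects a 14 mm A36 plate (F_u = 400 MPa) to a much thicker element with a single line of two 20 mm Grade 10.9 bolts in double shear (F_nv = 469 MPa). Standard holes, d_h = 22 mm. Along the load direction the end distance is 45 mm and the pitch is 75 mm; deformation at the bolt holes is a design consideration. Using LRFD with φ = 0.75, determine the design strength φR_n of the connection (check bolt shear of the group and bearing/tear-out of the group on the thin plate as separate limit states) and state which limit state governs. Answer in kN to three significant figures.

Bolt shear: A_b = π·20²/4 = 314.2 mm²; R_n = 469 × 314.2 × 2 × 2 / 1000 = 589.4 kN → 0.75 × 589.4 = 442 kN.
Bearing (1.2 l_c t F_u ≤ 2.4 d t F_u): upper limit = 2.4·20·14·400 / 1000 = 268.8 kN.
  Edge l_c = 45 − 22/2 = 34 → r_n = 228.5 kN; interior l_c = 75 − 22 = 53 → r_n = 268.8 kN.
  R_n,bearing = 1·228.5 + 1·268.8 = 497.3 kN → 0.75 × 497.3 = 373 kN.
Bearing governs: 373 kN.

373 kN (bearing governs)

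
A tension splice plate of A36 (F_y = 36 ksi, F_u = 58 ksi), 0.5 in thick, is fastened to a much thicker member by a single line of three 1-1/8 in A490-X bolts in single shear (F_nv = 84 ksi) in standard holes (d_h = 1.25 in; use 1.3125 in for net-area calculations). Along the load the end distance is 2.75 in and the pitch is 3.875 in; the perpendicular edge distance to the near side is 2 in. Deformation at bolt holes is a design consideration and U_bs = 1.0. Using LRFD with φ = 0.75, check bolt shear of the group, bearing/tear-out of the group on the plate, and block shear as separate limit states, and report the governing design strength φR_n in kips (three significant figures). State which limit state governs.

114 kips (block shear governs)

Bolt shear: A_b = π·1.125²/4 = 0.994 in²; R_n = 84 × 0.994 × 3 × 1 = 250.5 kips → 0.75 × 250.5 = 188 kips.
Bearing: edge l_c = 2.125, r_n = 73.95 kips; interior l_c = 2.625, r_n = 78.3 kips; R_n = 73.95 + 2·78.3 = 230.5 kips → 173 kips.
Block shear: A_gv = 5.25, A_nv = 3.609, A_nt = 0.6719 in²; R_n = min(0.6F_uA_nv, 0.6F_yA_gv) + U_bs·F_u·A_nt = 152.4 kips → 114 kips.
Block shear governs: 114 kips.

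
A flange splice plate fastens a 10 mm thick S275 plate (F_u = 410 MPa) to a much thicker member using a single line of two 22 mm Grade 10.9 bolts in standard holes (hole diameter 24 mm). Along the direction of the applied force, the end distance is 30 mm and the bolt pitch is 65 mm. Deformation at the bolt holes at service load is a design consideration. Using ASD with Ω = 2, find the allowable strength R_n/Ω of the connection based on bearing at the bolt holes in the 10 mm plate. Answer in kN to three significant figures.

Per bolt r_n = 1.2 l_c t F_u ≤ 2.4 d t F_u; upper limit = 2.4 × 22 × 10 × 410 / 1000 = 216.5 kN.
Edge bolt: l_c = 30 − 24/2 = 18 mm → 1.2 × 18 × 10 × 410 / 1000 = 88.56 → r_n = 88.56 kN.
Interior bolts: l_c = 65 − 24 = 41 mm → 1.2 × 41 × 10 × 410 / 1000 = 201.7 → r_n = 201.7 kN.
R_n = 1 × 88.56 + 1 × 201.7 = 290.3 kN.
Allowable strength R_n/Ω = 290.3 / 2 = 145 kN.

145 kN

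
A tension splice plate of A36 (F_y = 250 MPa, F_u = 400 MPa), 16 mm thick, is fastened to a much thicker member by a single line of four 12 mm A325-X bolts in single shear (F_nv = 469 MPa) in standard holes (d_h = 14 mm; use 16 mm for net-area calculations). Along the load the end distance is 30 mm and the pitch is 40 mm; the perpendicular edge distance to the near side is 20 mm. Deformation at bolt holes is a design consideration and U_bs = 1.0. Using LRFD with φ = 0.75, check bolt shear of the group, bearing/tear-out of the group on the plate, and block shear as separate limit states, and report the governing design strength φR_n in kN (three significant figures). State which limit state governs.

159 kN (bolt shear governs)

Bolt shear: A_b = π·12²/4 = 113.1 mm²; R_n = 469 × 113.1 × 4 × 1 / 1000 = 212.2 kN → 0.75 × 212.2 = 159 kN.
Bearing: edge l_c = 23, r_n = 176.6 kN; interior l_c = 26, r_n = 184.3 kN; R_n = 176.6 + 3·184.3 = 729.6 kN → 547 kN.
Block shear: A_gv = 2400, A_nv = 1504, A_nt = 192 mm²; R_n = min(0.6F_uA_nv, 0.6F_yA_gv) + U_bs·F_u·A_nt = 436.8 kN → 328 kN.
Bolt shear governs: 159 kN.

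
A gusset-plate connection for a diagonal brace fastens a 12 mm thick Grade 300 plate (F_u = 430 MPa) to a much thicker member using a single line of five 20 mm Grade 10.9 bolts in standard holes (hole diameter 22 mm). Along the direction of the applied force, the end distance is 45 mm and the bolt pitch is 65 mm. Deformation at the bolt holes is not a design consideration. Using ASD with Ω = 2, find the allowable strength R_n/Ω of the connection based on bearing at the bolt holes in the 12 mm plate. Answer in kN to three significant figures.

751 kN

Per bolt r_n = 1.5 l_c t F_u ≤ 3.0 d t F_u; upper limit = 3.0 × 20 × 12 × 430 / 1000 = 309.6 kN.
Edge bolt: l_c = 45 − 22/2 = 34 mm → 1.5 × 34 × 12 × 430 / 1000 = 263.2 → r_n = 263.2 kN.
Interior bolts: l_c = 65 − 22 = 43 mm → 1.5 × 43 × 12 × 430 / 1000 = 332.8 → r_n = 309.6 kN.
R_n = 1 × 263.2 + 4 × 309.6 = 1502 kN.
Allowable strength R_n/Ω = 1502 / 2 = 751 kN.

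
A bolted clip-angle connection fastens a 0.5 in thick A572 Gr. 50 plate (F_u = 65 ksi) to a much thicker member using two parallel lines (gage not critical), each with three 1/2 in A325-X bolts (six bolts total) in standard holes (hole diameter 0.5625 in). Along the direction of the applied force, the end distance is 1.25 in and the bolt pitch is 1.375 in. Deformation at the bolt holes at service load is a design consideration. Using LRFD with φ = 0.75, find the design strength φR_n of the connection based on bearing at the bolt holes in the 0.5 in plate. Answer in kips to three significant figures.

Per bolt r_n = 1.2 l_c t F_u ≤ 2.4 d t F_u; upper limit = 2.4 × 0.5 × 0.5 × 65 = 39 kips.
Edge bolt: l_c = 1.25 − 0.5625/2 = 0.9688 in → 1.2 × 0.9688 × 0.5 × 65 = 37.78 → r_n = 37.78 kips.
Interior bolts: l_c = 1.375 − 0.5625 = 0.8125 in → 1.2 × 0.8125 × 0.5 × 65 = 31.69 → r_n = 31.69 kips.
R_n = 2 × 37.78 + 4 × 31.69 = 202.3 kips.
Design strength φR_n = 0.75 × 202.3 = 152 kips.

152 kips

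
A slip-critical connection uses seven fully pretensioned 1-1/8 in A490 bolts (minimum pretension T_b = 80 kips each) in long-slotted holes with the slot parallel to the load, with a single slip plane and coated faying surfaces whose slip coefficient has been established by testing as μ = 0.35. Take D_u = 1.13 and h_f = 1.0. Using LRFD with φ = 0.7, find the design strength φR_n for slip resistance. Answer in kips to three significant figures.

R_n = μ · D_u · h_f · T_b · n_s · n_b = 0.35 × 1.13 × 1.0 × 80 × 1 × 7 = 221.5 kips.
Design strength φR_n = 0.7 × 221.5 = 155 kips.

155 kips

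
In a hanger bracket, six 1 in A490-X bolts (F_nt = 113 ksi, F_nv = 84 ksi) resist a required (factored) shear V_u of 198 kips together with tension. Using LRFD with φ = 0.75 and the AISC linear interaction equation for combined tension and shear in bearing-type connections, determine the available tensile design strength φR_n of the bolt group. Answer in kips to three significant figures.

253 kips

A_b = π·1²/4 = 0.7854 in²; f_rv = 198 / (6 × 0.7854) = 42.02 ksi.
F'_nt = 1.3 F_nt − (F_nt / φF_nv) f_rv = 1.3·113 − (113/(0.75·84))·42.02 = 71.54 ksi, capped at F_nt → F'_nt = 71.54 ksi.
R_n = F'_nt · A_b · n = 71.54 × 0.7854 × 6 = 337.1 kips.
Design strength φR_n = 0.75 × 337.1 = 253 kips.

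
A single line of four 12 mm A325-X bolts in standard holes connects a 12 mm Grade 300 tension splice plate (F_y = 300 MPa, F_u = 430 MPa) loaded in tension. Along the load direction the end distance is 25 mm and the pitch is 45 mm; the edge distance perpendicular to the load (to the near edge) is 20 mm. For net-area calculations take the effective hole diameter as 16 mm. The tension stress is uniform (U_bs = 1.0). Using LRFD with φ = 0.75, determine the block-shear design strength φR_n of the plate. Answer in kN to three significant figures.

288 kN

Shear plane L_v = 25 + 3·45 = 160 mm; A_gv = 160 × 12 = 1920 mm².
A_nv = (160 − 3.5·16) × 12 = 1248 mm².
A_nt = (20 − 0.5·16) × 12 = 144 mm².
0.6 F_u A_nv = 322 kN; 0.6 F_y A_gv = 345.6 kN → shear rupture governs the shear term.
R_n = 322 + 1.0 × 430 × 144 / 1000 = 383.9 kN.
Design strength φR_n = 0.75 × 383.9 = 288 kN.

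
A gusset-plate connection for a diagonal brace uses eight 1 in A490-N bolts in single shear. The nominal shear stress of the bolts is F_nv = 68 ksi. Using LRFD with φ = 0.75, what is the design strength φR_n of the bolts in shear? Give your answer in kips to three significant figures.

320 kips

A_b = π × 1² / 4 = 0.7854 in².
R_n = F_nv · A_b · n · n_s = 68 × 0.7854 × 8 × 1 = 427.3 kips.
Design strength φR_n = 0.75 × 427.3 = 320 kips.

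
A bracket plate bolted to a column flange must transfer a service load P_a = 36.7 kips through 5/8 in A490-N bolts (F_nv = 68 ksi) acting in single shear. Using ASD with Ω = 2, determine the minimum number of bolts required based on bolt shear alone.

A_b = π·0.625²/4 = 0.3068 in².
Per-bolt allowable strength R_n/Ω = 68 × 0.3068 × 1 / 2 = 10.43 kips.
n ≥ 36.7 / 10.43 = 3.518 → use 4 bolts.

4 bolts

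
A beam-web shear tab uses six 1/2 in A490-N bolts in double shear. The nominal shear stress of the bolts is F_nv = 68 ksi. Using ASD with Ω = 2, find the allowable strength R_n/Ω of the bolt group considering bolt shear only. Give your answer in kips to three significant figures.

A_b = π × 0.5² / 4 = 0.1963 in².
R_n = F_nv · A_b · n · n_s = 68 × 0.1963 × 6 × 2 = 160.2 kips.
Allowable strength R_n/Ω = 160.2 / 2 = 80.1 kips.

80.1 kips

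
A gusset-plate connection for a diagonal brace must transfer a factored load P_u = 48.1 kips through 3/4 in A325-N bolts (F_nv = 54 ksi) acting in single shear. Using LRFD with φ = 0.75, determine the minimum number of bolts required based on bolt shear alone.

A_b = π·0.75²/4 = 0.4418 in².
Per-bolt design strength φR_n = 0.75 × 54 × 0.4418 × 1 = 17.89 kips.
n ≥ 48.1 / 17.89 = 2.688 → use 3 bolts.

3 bolts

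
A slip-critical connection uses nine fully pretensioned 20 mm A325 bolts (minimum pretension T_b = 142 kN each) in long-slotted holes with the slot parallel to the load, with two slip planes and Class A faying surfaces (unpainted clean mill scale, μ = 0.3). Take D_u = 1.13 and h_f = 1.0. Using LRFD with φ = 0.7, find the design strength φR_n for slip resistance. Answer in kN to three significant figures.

R_n = μ · D_u · h_f · T_b · n_s · n_b = 0.3 × 1.13 × 1.0 × 142 × 2 × 9 = 866.5 kN.
Design strength φR_n = 0.7 × 866.5 = 607 kN.

607 kN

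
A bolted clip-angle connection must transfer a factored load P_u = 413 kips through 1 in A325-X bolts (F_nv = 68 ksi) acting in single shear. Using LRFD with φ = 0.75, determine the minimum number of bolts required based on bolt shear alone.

11 bolts

A_b = π·1²/4 = 0.7854 in².
Per-bolt design strength φR_n = 0.75 × 68 × 0.7854 × 1 = 40.06 kips.
n ≥ 413 / 40.06 = 10.31 → use 11 bolts.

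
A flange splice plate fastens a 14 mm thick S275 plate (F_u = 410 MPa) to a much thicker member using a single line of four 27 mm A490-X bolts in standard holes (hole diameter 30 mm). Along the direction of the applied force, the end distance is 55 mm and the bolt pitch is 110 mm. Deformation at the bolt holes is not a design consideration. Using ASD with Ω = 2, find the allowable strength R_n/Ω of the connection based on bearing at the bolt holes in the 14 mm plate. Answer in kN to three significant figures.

870 kN

Per bolt r_n = 1.5 l_c t F_u ≤ 3.0 d t F_u; upper limit = 3.0 × 27 × 14 × 410 / 1000 = 464.9 kN.
Edge bolt: l_c = 55 − 30/2 = 40 mm → 1.5 × 40 × 14 × 410 / 1000 = 344.4 → r_n = 344.4 kN.
Interior bolts: l_c = 110 − 30 = 80 mm → 1.5 × 80 × 14 × 410 / 1000 = 688.8 → r_n = 464.9 kN.
R_n = 1 × 344.4 + 3 × 464.9 = 1739 kN.
Allowable strength R_n/Ω = 1739 / 2 = 870 kN.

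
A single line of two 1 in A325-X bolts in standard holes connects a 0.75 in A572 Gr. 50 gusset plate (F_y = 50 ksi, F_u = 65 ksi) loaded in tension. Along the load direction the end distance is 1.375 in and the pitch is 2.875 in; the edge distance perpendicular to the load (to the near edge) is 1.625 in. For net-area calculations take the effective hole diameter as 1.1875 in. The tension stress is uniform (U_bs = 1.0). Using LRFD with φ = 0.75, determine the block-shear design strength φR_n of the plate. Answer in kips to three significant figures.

Shear plane L_v = 1.375 + 1·2.875 = 4.25 in; A_gv = 4.25 × 0.75 = 3.188 in².
A_nv = (4.25 − 1.5·1.1875) × 0.75 = 1.852 in².
A_nt = (1.625 − 0.5·1.1875) × 0.75 = 0.7734 in².
0.6 F_u A_nv = 72.21 kips; 0.6 F_y A_gv = 95.62 kips → shear rupture governs the shear term.
R_n = 72.21 + 1.0 × 65 × 0.7734 = 122.5 kips.
Design strength φR_n = 0.75 × 122.5 = 91.9 kips.

91.9 kips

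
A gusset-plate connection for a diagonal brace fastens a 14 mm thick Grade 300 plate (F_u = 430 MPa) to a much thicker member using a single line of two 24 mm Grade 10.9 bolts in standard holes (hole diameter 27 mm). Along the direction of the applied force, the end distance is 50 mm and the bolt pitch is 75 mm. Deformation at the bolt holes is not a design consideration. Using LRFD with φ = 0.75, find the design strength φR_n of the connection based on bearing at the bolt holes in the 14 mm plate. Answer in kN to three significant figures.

572 kN

Per bolt r_n = 1.5 l_c t F_u ≤ 3.0 d t F_u; upper limit = 3.0 × 24 × 14 × 430 / 1000 = 433.4 kN.
Edge bolt: l_c = 50 − 27/2 = 36.5 mm → 1.5 × 36.5 × 14 × 430 / 1000 = 329.6 → r_n = 329.6 kN.
Interior bolts: l_c = 75 − 27 = 48 mm → 1.5 × 48 × 14 × 430 / 1000 = 433.4 → r_n = 433.4 kN.
R_n = 1 × 329.6 + 1 × 433.4 = 763 kN.
Design strength φR_n = 0.75 × 763 = 572 kN.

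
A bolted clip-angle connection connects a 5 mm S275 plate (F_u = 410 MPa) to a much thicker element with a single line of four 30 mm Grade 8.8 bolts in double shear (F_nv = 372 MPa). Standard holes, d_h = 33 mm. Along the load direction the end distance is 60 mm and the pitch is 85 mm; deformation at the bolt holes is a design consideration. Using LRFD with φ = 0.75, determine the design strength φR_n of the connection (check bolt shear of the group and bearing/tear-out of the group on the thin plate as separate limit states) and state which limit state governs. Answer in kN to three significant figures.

Bolt shear: A_b = π·30²/4 = 706.9 mm²; R_n = 372 × 706.9 × 4 × 2 / 1000 = 2104 kN → 0.75 × 2104 = 1580 kN.
Bearing (1.2 l_c t F_u ≤ 2.4 d t F_u): upper limit = 2.4·30·5·410 / 1000 = 147.6 kN.
  Edge l_c = 60 − 33/2 = 43.5 → r_n = 107 kN; interior l_c = 85 − 33 = 52 → r_n = 127.9 kN.
  R_n,bearing = 1·107 + 3·127.9 = 490.8 kN → 0.75 × 490.8 = 368 kN.
Bearing governs: 368 kN.

368 kN (bearing governs)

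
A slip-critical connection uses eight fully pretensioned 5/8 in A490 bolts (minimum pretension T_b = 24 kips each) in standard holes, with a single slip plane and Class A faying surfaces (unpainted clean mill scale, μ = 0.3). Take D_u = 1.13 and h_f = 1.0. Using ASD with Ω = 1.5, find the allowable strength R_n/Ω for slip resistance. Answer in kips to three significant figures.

43.4 kips

R_n = μ · D_u · h_f · T_b · n_s · n_b = 0.3 × 1.13 × 1.0 × 24 × 1 × 8 = 65.09 kips.
Allowable strength R_n/Ω = 65.09 / 1.5 = 43.4 kips.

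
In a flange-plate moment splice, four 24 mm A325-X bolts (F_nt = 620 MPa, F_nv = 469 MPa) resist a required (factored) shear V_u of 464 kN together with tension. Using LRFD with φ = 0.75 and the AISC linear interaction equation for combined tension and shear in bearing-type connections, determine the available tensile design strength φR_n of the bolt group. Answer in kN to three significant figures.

480 kN

A_b = π·24²/4 = 452.4 mm²; f_rv = 464 × 1000 / (4 × 452.4) = 256.4 MPa.
F'_nt = 1.3 F_nt − (F_nt / φF_nv) f_rv = 1.3·620 − (620/(0.75·469))·256.4 = 354 MPa, capped at F_nt → F'_nt = 354 MPa.
R_n = F'_nt · A_b · n = 354 × 452.4 × 4 / 1000 = 640.6 kN.
Design strength φR_n = 0.75 × 640.6 = 480 kN.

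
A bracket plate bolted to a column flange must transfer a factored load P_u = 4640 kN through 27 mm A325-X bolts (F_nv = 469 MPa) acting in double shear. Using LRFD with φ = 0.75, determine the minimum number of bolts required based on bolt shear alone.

12 bolts

A_b = π·27²/4 = 572.6 mm².
Per-bolt design strength φR_n = 0.75 × 469 × 572.6 × 2 / 1000 = 402.8 kN.
n ≥ 4640 / 402.8 = 11.52 → use 12 bolts.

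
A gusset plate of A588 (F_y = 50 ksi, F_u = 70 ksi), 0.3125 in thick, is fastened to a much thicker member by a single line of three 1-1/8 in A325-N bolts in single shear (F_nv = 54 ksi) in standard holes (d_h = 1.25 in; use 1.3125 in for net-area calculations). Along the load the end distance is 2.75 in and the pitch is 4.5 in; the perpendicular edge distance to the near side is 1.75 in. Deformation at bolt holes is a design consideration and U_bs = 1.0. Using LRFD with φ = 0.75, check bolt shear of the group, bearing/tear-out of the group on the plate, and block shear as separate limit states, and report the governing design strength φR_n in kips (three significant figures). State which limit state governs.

Bolt shear: A_b = π·1.125²/4 = 0.994 in²; R_n = 54 × 0.994 × 3 × 1 = 161 kips → 0.75 × 161 = 121 kips.
Bearing: edge l_c = 2.125, r_n = 55.78 kips; interior l_c = 3.25, r_n = 59.06 kips; R_n = 55.78 + 2·59.06 = 173.9 kips → 130 kips.
Block shear: A_gv = 3.672, A_nv = 2.646, A_nt = 0.3418 in²; R_n = min(0.6F_uA_nv, 0.6F_yA_gv) + U_bs·F_u·A_nt = 134.1 kips → 101 kips.
Block shear governs: 101 kips.

101 kips (block shear governs)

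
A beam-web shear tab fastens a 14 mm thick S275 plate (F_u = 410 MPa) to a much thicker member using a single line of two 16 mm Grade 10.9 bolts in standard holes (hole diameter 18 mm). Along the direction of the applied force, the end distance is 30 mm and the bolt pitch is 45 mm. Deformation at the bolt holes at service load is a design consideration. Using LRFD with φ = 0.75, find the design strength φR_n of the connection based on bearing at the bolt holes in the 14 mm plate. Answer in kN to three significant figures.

Per bolt r_n = 1.2 l_c t F_u ≤ 2.4 d t F_u; upper limit = 2.4 × 16 × 14 × 410 / 1000 = 220.4 kN.
Edge bolt: l_c = 30 − 18/2 = 21 mm → 1.2 × 21 × 14 × 410 / 1000 = 144.6 → r_n = 144.6 kN.
Interior bolts: l_c = 45 − 18 = 27 mm → 1.2 × 27 × 14 × 410 / 1000 = 186 → r_n = 186 kN.
R_n = 1 × 144.6 + 1 × 186 = 330.6 kN.
Design strength φR_n = 0.75 × 330.6 = 248 kN.

248 kN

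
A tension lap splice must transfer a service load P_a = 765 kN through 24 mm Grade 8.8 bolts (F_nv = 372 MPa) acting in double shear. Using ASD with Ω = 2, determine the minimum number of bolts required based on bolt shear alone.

A_b = π·24²/4 = 452.4 mm².
Per-bolt allowable strength R_n/Ω = 372 × 452.4 × 2 / 1000 / 2 = 168.3 kN.
n ≥ 765 / 168.3 = 4.546 → use 5 bolts.

5 bolts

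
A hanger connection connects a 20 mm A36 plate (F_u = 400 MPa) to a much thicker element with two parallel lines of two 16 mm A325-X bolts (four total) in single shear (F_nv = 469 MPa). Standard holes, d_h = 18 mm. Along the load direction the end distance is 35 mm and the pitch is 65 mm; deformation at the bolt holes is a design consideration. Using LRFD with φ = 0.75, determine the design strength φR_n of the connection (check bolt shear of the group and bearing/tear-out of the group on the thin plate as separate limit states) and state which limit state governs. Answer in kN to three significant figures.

Bolt shear: A_b = π·16²/4 = 201.1 mm²; R_n = 469 × 201.1 × 4 × 1 / 1000 = 377.2 kN → 0.75 × 377.2 = 283 kN.
Bearing (1.2 l_c t F_u ≤ 2.4 d t F_u): upper limit = 2.4·16·20·400 / 1000 = 307.2 kN.
  Edge l_c = 35 − 18/2 = 26 → r_n = 249.6 kN; interior l_c = 65 − 18 = 47 → r_n = 307.2 kN.
  R_n,bearing = 2·249.6 + 2·307.2 = 1114 kN → 0.75 × 1114 = 835 kN.
Bolt shear governs: 283 kN.

283 kN (bolt shear governs)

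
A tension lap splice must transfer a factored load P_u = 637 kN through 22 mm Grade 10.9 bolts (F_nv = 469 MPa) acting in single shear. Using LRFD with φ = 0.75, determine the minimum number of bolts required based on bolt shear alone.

5 bolts

A_b = π·22²/4 = 380.1 mm².
Per-bolt design strength φR_n = 0.75 × 469 × 380.1 × 1 / 1000 = 133.7 kN.
n ≥ 637 / 133.7 = 4.764 → use 5 bolts.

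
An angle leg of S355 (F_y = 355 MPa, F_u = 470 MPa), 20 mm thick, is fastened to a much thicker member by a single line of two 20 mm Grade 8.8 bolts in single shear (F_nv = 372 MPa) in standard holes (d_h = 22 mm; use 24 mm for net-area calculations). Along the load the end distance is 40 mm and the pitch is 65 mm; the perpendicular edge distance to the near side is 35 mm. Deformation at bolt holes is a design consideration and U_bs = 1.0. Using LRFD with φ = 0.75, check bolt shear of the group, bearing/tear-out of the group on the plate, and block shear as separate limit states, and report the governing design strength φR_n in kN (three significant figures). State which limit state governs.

Bolt shear: A_b = π·20²/4 = 314.2 mm²; R_n = 372 × 314.2 × 2 × 1 / 1000 = 233.7 kN → 0.75 × 233.7 = 175 kN.
Bearing: edge l_c = 29, r_n = 327.1 kN; interior l_c = 43, r_n = 451.2 kN; R_n = 327.1 + 1·451.2 = 778.3 kN → 584 kN.
Block shear: A_gv = 2100, A_nv = 1380, A_nt = 460 mm²; R_n = min(0.6F_uA_nv, 0.6F_yA_gv) + U_bs·F_u·A_nt = 605.4 kN → 454 kN.
Bolt shear governs: 175 kN.

175 kN (bolt shear governs)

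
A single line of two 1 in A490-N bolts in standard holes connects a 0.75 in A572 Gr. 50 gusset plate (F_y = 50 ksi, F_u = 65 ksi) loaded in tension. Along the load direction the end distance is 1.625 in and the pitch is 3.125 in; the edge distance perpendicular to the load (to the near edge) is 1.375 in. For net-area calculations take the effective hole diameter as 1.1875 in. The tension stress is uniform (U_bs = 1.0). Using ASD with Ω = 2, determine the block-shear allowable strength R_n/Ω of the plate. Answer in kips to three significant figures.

62.5 kips

Shear plane L_v = 1.625 + 1·3.125 = 4.75 in; A_gv = 4.75 × 0.75 = 3.562 in².
A_nv = (4.75 − 1.5·1.1875) × 0.75 = 2.227 in².
A_nt = (1.375 − 0.5·1.1875) × 0.75 = 0.5859 in².
0.6 F_u A_nv = 86.84 kips; 0.6 F_y A_gv = 106.9 kips → shear rupture governs the shear term.
R_n = 86.84 + 1.0 × 65 × 0.5859 = 124.9 kips.
Allowable strength R_n/Ω = 124.9 / 2 = 62.5 kips.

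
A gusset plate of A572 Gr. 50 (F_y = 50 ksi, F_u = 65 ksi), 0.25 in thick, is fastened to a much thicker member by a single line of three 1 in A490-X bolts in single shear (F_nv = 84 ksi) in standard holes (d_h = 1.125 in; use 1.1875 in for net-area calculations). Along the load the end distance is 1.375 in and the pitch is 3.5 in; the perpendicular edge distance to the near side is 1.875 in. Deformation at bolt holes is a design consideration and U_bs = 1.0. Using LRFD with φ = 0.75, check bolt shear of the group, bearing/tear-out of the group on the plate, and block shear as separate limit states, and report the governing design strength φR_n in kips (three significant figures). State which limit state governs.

55.1 kips (block shear governs)

Bolt shear: A_b = π·1²/4 = 0.7854 in²; R_n = 84 × 0.7854 × 3 × 1 = 197.9 kips → 0.75 × 197.9 = 148 kips.
Bearing: edge l_c = 0.8125, r_n = 15.84 kips; interior l_c = 2.375, r_n = 39 kips; R_n = 15.84 + 2·39 = 93.84 kips → 70.4 kips.
Block shear: A_gv = 2.094, A_nv = 1.352, A_nt = 0.3203 in²; R_n = min(0.6F_uA_nv, 0.6F_yA_gv) + U_bs·F_u·A_nt = 73.53 kips → 55.1 kips.
Block shear governs: 55.1 kips.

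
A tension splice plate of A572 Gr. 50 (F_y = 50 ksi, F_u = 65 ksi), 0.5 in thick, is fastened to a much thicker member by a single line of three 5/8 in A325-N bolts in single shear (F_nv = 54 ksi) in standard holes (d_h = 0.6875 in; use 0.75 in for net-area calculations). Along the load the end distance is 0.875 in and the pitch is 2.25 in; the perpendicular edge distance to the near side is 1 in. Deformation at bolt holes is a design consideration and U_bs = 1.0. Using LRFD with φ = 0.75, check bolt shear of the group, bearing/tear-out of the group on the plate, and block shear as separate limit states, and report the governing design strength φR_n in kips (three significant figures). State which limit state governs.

Bolt shear: A_b = π·0.625²/4 = 0.3068 in²; R_n = 54 × 0.3068 × 3 × 1 = 49.7 kips → 0.75 × 49.7 = 37.3 kips.
Bearing: edge l_c = 0.5312, r_n = 20.72 kips; interior l_c = 1.562, r_n = 48.75 kips; R_n = 20.72 + 2·48.75 = 118.2 kips → 88.7 kips.
Block shear: A_gv = 2.688, A_nv = 1.75, A_nt = 0.3125 in²; R_n = min(0.6F_uA_nv, 0.6F_yA_gv) + U_bs·F_u·A_nt = 88.56 kips → 66.4 kips.
Bolt shear governs: 37.3 kips.

37.3 kips (bolt shear governs)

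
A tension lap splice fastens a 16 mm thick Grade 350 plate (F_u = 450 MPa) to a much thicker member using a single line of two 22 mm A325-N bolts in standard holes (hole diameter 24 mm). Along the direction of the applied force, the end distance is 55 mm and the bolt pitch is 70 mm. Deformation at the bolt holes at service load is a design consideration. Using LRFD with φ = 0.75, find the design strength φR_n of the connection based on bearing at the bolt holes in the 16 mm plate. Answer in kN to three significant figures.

564 kN

Per bolt r_n = 1.2 l_c t F_u ≤ 2.4 d t F_u; upper limit = 2.4 × 22 × 16 × 450 / 1000 = 380.2 kN.
Edge bolt: l_c = 55 − 24/2 = 43 mm → 1.2 × 43 × 16 × 450 / 1000 = 371.5 → r_n = 371.5 kN.
Interior bolts: l_c = 70 − 24 = 46 mm → 1.2 × 46 × 16 × 450 / 1000 = 397.4 → r_n = 380.2 kN.
R_n = 1 × 371.5 + 1 × 380.2 = 751.7 kN.
Design strength φR_n = 0.75 × 751.7 = 564 kN.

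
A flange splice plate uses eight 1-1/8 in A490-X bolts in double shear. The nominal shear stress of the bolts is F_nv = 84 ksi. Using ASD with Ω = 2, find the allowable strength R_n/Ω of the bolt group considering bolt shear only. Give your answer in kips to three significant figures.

668 kips

A_b = π × 1.125² / 4 = 0.994 in².
R_n = F_nv · A_b · n · n_s = 84 × 0.994 × 8 × 2 = 1336 kips.
Allowable strength R_n/Ω = 1336 / 2 = 668 kips.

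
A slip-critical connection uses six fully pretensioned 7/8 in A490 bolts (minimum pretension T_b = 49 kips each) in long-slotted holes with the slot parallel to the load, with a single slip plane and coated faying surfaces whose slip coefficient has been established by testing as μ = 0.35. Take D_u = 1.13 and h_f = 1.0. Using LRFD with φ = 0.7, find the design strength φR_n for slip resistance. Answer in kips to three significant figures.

81.4 kips

R_n = μ · D_u · h_f · T_b · n_s · n_b = 0.35 × 1.13 × 1.0 × 49 × 1 × 6 = 116.3 kips.
Design strength φR_n = 0.7 × 116.3 = 81.4 kips.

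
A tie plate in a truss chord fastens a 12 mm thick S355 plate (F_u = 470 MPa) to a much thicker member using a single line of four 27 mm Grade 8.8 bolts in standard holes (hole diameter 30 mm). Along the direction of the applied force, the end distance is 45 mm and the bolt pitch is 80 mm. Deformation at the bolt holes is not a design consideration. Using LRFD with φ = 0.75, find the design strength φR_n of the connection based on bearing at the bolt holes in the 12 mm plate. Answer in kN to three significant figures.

Per bolt r_n = 1.5 l_c t F_u ≤ 3.0 d t F_u; upper limit = 3.0 × 27 × 12 × 470 / 1000 = 456.8 kN.
Edge bolt: l_c = 45 − 30/2 = 30 mm → 1.5 × 30 × 12 × 470 / 1000 = 253.8 → r_n = 253.8 kN.
Interior bolts: l_c = 80 − 30 = 50 mm → 1.5 × 50 × 12 × 470 / 1000 = 423 → r_n = 423 kN.
R_n = 1 × 253.8 + 3 × 423 = 1523 kN.
Design strength φR_n = 0.75 × 1523 = 1140 kN.

1140 kN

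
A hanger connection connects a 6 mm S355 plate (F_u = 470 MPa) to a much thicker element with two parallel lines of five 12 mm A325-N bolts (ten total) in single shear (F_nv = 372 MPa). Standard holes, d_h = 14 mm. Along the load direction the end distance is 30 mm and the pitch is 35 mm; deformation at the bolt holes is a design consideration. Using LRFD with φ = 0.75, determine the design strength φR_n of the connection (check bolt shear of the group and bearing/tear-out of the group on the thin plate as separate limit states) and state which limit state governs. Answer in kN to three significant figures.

316 kN (bolt shear governs)

Bolt shear: A_b = π·12²/4 = 113.1 mm²; R_n = 372 × 113.1 × 10 × 1 / 1000 = 420.7 kN → 0.75 × 420.7 = 316 kN.
Bearing (1.2 l_c t F_u ≤ 2.4 d t F_u): upper limit = 2.4·12·6·470 / 1000 = 81.22 kN.
  Edge l_c = 30 − 14/2 = 23 → r_n = 77.83 kN; interior l_c = 35 − 14 = 21 → r_n = 71.06 kN.
  R_n,bearing = 2·77.83 + 8·71.06 = 724.2 kN → 0.75 × 724.2 = 543 kN.
Bolt shear governs: 316 kN.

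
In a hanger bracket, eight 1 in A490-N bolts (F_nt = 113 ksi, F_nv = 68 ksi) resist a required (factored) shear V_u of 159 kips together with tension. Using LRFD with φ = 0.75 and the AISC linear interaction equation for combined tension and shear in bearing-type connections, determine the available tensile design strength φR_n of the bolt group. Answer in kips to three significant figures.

428 kips

A_b = π·1²/4 = 0.7854 in²; f_rv = 159 / (8 × 0.7854) = 25.31 ksi.
F'_nt = 1.3 F_nt − (F_nt / φF_nv) f_rv = 1.3·113 − (113/(0.75·68))·25.31 = 90.83 ksi, capped at F_nt → F'_nt = 90.83 ksi.
R_n = F'_nt · A_b · n = 90.83 × 0.7854 × 8 = 570.7 kips.
Design strength φR_n = 0.75 × 570.7 = 428 kips.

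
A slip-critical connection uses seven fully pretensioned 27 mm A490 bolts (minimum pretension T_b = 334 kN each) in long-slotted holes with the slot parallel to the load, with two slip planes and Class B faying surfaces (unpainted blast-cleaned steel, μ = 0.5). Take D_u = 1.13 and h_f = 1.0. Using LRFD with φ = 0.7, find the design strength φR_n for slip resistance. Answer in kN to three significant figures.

1850 kN

R_n = μ · D_u · h_f · T_b · n_s · n_b = 0.5 × 1.13 × 1.0 × 334 × 2 × 7 = 2642 kN.
Design strength φR_n = 0.7 × 2642 = 1850 kN.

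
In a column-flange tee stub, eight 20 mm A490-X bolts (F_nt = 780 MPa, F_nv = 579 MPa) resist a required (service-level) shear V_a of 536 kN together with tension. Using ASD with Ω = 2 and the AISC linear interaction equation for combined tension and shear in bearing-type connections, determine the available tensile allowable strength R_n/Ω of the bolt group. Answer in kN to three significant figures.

552 kN

A_b = π·20²/4 = 314.2 mm²; f_rv = 536 × 1000 / (8 × 314.2) = 213.3 MPa.
F'_nt = 1.3 F_nt − (Ω F_nt / F_nv) f_rv = 1.3·780 − (2·780/579)·213.3 = 439.4 MPa, capped at F_nt → F'_nt = 439.4 MPa.
R_n = F'_nt · A_b · n = 439.4 × 314.2 × 8 / 1000 = 1104 kN.
Allowable strength R_n/Ω = 1104 / 2 = 552 kN.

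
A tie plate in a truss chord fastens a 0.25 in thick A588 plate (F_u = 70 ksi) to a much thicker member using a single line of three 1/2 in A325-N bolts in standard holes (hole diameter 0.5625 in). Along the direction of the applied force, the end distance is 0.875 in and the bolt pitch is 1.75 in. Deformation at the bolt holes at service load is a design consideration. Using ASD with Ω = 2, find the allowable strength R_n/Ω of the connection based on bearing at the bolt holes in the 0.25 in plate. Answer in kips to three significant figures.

27.2 kips

Per bolt r_n = 1.2 l_c t F_u ≤ 2.4 d t F_u; upper limit = 2.4 × 0.5 × 0.25 × 70 = 21 kips.
Edge bolt: l_c = 0.875 − 0.5625/2 = 0.5938 in → 1.2 × 0.5938 × 0.25 × 70 = 12.47 → r_n = 12.47 kips.
Interior bolts: l_c = 1.75 − 0.5625 = 1.188 in → 1.2 × 1.188 × 0.25 × 70 = 24.94 → r_n = 21 kips.
R_n = 1 × 12.47 + 2 × 21 = 54.47 kips.
Allowable strength R_n/Ω = 54.47 / 2 = 27.2 kips.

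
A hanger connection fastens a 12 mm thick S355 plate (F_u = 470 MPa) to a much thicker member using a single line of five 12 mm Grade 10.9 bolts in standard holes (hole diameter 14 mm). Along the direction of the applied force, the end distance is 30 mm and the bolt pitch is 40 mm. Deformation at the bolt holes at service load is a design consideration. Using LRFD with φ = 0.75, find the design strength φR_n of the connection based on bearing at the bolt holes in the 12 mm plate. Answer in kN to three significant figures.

Per bolt r_n = 1.2 l_c t F_u ≤ 2.4 d t F_u; upper limit = 2.4 × 12 × 12 × 470 / 1000 = 162.4 kN.
Edge bolt: l_c = 30 − 14/2 = 23 mm → 1.2 × 23 × 12 × 470 / 1000 = 155.7 → r_n = 155.7 kN.
Interior bolts: l_c = 40 − 14 = 26 mm → 1.2 × 26 × 12 × 470 / 1000 = 176 → r_n = 162.4 kN.
R_n = 1 × 155.7 + 4 × 162.4 = 805.4 kN.
Design strength φR_n = 0.75 × 805.4 = 604 kN.

604 kN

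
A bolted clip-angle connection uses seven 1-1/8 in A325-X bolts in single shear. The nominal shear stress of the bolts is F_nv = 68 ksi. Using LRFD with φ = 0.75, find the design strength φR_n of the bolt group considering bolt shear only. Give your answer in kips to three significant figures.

355 kips

A_b = π × 1.125² / 4 = 0.994 in².
R_n = F_nv · A_b · n · n_s = 68 × 0.994 × 7 × 1 = 473.2 kips.
Design strength φR_n = 0.75 × 473.2 = 355 kips.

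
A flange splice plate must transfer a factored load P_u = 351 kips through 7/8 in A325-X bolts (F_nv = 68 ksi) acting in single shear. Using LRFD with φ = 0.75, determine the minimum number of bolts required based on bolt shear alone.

12 bolts

A_b = π·0.875²/4 = 0.6013 in².
Per-bolt design strength φR_n = 0.75 × 68 × 0.6013 × 1 = 30.67 kips.
n ≥ 351 / 30.67 = 11.45 → use 12 bolts.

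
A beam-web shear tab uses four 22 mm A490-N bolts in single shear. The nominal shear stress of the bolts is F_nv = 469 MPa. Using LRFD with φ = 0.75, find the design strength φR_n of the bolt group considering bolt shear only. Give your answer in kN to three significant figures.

535 kN

A_b = π × 22² / 4 = 380.1 mm².
R_n = F_nv · A_b · n · n_s = 469 × 380.1 × 4 × 1 / 1000 = 713.1 kN.
Design strength φR_n = 0.75 × 713.1 = 535 kN.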